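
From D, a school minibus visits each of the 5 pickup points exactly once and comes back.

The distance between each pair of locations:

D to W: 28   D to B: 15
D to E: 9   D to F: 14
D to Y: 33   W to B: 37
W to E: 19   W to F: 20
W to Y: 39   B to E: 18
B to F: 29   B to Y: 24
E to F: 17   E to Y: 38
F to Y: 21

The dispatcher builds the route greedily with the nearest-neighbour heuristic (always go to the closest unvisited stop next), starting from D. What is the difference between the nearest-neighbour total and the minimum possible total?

32 longer than the optimal tour.

From D: E=9, F=14, B=15, W=28, Y=33 → choose E (9).
From E: F=17, B=18, W=19, Y=38 → choose F (17).
From F: W=20, Y=21, B=29 → choose W (20).
From W: B=37, Y=39 → choose B (37).
From B: Y=24 → choose Y (24).
NN route D → E → F → W → B → Y → D costs 140.
Optimal: D → B → Y → F → W → E → D costs 108 (by enumerating all 60 distinct tours).
Excess = 140 − 108 = 32.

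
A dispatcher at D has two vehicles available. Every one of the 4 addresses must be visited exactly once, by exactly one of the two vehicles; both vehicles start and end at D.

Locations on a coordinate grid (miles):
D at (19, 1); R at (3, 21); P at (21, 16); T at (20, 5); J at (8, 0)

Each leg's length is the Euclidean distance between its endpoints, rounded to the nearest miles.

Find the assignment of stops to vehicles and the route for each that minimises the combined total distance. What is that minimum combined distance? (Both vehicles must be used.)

There are 2^3 − 1 = 7 ways to divide the 4 stops into two non-empty groups. For each, the best each vehicle can do is its own shortest tour through its group:
  {R} + {P, T, J}: 52 + 47 = 99
  {P} + {R, T, J}: 30 + 60 = 90
  {R, P} + {T, J}: 60 + 28 = 88
  {T} + {R, P, J}: 8 + 67 = 75
  {R, T} + {P, J}: 53 + 47 = 100
  {P, T} + {R, J}: 30 + 59 = 89
  … (7 splits in total)
Best: vehicle 1 D → T → D = 8; vehicle 2 D → P → R → J → D = 67; combined 75.

Minimum combined distance: 75 miles.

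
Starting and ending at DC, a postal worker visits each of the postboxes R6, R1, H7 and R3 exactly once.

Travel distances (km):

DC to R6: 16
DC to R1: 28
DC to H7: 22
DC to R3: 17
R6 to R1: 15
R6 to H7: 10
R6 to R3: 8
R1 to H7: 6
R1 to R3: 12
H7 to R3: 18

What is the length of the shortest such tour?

There are 12 distinct closed tours to check (reversals are equivalent).
DC - R6 - R1 - H7 - R3 - DC: 16+15+6+18+17 = 72
DC - R6 - R1 - R3 - H7 - DC: 16+15+12+18+22 = 83
DC - R6 - H7 - R1 - R3 - DC: 16+10+6+12+17 = 61
DC - R6 - H7 - R3 - R1 - DC: 16+10+18+12+28 = 84
DC - R6 - R3 - R1 - H7 - DC: 16+8+12+6+22 = 64
DC - R6 - R3 - H7 - R1 - DC: 16+8+18+6+28 = 76
DC - R1 - R6 - H7 - R3 - DC: 28+15+10+18+17 = 88
DC - R1 - R6 - R3 - H7 - DC: 28+15+8+18+22 = 91
DC - R1 - H7 - R6 - R3 - DC: 28+6+10+8+17 = 69
DC - R1 - R3 - R6 - H7 - DC: 28+12+8+10+22 = 80
DC - H7 - R6 - R1 - R3 - DC: 22+10+15+12+17 = 76
DC - H7 - R1 - R6 - R3 - DC: 22+6+15+8+17 = 68
The minimum is 61.
One optimal route: DC → R6 → H7 → R1 → R3 → DC (or its reverse).

Minimum total distance: 61 km.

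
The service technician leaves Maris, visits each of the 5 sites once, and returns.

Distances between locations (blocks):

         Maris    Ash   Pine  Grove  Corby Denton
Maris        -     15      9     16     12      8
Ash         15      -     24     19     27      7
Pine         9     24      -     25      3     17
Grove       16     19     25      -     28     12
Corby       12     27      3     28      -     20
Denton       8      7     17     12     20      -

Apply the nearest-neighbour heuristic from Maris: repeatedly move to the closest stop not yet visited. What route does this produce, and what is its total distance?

At Maris the remaining stops are Denton 8, Pine 9, Corby 12, Ash 15, Grove 16; go to Denton.
At Denton the remaining stops are Ash 7, Grove 12, Pine 17, Corby 20; go to Ash.
At Ash the remaining stops are Grove 19, Pine 24, Corby 27; go to Grove.
At Grove the remaining stops are Pine 25, Corby 28; go to Pine.
At Pine the remaining stops are Corby 3; go to Corby.
Return Corby→Maris: 12.
Total = 8 + 7 + 19 + 25 + 3 + 12 = 74.

Total distance 74 blocks via the nearest-neighbour route Maris → Denton → Ash → Grove → Pine → Corby → Maris.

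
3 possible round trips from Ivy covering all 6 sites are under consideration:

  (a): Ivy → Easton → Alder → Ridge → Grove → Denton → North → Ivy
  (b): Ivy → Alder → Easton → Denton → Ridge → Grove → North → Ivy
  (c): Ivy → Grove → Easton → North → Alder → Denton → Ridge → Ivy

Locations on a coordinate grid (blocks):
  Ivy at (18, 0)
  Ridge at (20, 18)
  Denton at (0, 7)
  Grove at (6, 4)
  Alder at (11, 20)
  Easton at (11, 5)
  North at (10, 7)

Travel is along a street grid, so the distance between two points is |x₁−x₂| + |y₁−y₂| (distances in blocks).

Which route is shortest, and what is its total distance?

(a): 12 + 15 + 11 + 28 + 9 + 10 + 15 = 100
(b): 27 + 15 + 13 + 31 + 28 + 7 + 15 = 136
(c): 16 + 6 + 3 + 14 + 24 + 31 + 20 = 114

100 blocks — (a) is the shortest.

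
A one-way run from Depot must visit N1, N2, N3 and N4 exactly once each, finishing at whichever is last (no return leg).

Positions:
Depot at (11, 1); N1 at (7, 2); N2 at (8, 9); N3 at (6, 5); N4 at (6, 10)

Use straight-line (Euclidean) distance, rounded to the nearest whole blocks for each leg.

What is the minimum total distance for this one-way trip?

There are 4! = 24 possible orderings.
Depot - N1 - N2 - N3 - N4: 4+7+4+5 = 20
Depot - N1 - N2 - N4 - N3: 4+7+2+5 = 18
Depot - N1 - N3 - N2 - N4: 4+3+4+2 = 13
Depot - N1 - N3 - N4 - N2: 4+3+5+2 = 14
Depot - N1 - N4 - N2 - N3: 4+8+2+4 = 18
Depot - N1 - N4 - N3 - N2: 4+8+5+4 = 21
Depot - N2 - N1 - N3 - N4: 9+7+3+5 = 24
Depot - N2 - N1 - N4 - N3: 9+7+8+5 = 29
Depot - N2 - N3 - N1 - N4: 9+4+3+8 = 24
Depot - N2 - N3 - N4 - N1: 9+4+5+8 = 26
Depot - N2 - N4 - N1 - N3: 9+2+8+3 = 22
Depot - N2 - N4 - N3 - N1: 9+2+5+3 = 19
Depot - N3 - N1 - N2 - N4: 6+3+7+2 = 18
Depot - N3 - N1 - N4 - N2: 6+3+8+2 = 19
… (10 more)
The minimum is 13.
One shortest path: Depot → N1 → N3 → N2 → N4.

Minimum one-way distance = 13 blocks.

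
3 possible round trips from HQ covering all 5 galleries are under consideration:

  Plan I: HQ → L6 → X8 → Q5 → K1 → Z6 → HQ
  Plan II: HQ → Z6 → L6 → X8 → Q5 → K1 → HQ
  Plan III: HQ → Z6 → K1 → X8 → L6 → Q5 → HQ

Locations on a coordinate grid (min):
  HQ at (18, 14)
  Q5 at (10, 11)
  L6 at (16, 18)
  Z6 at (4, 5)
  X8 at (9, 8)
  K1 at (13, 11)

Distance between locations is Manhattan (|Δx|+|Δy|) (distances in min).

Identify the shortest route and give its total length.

Plan I: 6 + 17 + 4 + 3 + 15 + 23 = 68
Plan II: 23 + 25 + 17 + 4 + 3 + 8 = 80
Plan III: 23 + 15 + 7 + 17 + 13 + 11 = 86

Shortest is Plan I, total 68 min.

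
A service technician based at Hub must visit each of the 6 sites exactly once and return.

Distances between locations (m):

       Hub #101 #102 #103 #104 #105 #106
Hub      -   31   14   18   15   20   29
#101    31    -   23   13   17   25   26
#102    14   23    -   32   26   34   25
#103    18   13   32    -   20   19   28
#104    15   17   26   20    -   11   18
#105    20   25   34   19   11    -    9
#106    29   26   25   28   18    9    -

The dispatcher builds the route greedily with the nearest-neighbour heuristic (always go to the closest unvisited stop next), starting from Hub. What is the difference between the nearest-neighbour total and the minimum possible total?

Excess over optimum: 4 m.

From Hub: #102=14, #104=15, #103=18, #105=20, #106=29, #101=31 → choose #102 (14).
From #102: #101=23, #106=25, #104=26, #103=32, #105=34 → choose #101 (23).
From #101: #103=13, #104=17, #105=25, #106=26 → choose #103 (13).
From #103: #105=19, #104=20, #106=28 → choose #105 (19).
From #105: #106=9, #104=11 → choose #106 (9).
From #106: #104=18 → choose #104 (18).
NN route Hub → #102 → #101 → #103 → #105 → #106 → #104 → Hub costs 111.
Optimal: Hub → #102 → #106 → #105 → #104 → #101 → #103 → Hub costs 107 (by enumerating all 360 distinct tours).
Excess = 111 − 107 = 4.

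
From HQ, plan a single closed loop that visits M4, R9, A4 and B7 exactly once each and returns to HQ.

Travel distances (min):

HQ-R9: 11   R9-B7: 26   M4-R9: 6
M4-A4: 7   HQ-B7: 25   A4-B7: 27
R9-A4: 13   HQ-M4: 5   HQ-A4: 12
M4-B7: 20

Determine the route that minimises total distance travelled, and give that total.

With 4 stops there are 4!/2 = 12 distinct round trips (a route and its reverse cost the same).
HQ → M4 → R9 → A4 → B7 → HQ: 5+6+13+27+25 = 76
HQ → M4 → R9 → B7 → A4 → HQ: 5+6+26+27+12 = 76
HQ → M4 → A4 → R9 → B7 → HQ: 5+7+13+26+25 = 76
HQ → M4 → A4 → B7 → R9 → HQ: 5+7+27+26+11 = 76
HQ → M4 → B7 → R9 → A4 → HQ: 5+20+26+13+12 = 76
HQ → M4 → B7 → A4 → R9 → HQ: 5+20+27+13+11 = 76
HQ → R9 → M4 → A4 → B7 → HQ: 11+6+7+27+25 = 76
HQ → R9 → M4 → B7 → A4 → HQ: 11+6+20+27+12 = 76
HQ → R9 → A4 → M4 → B7 → HQ: 11+13+7+20+25 = 76
HQ → R9 → B7 → M4 → A4 → HQ: 11+26+20+7+12 = 76
HQ → A4 → M4 → R9 → B7 → HQ: 12+7+6+26+25 = 76
HQ → A4 → R9 → M4 → B7 → HQ: 12+13+6+20+25 = 76
The minimum is 76.
One optimal route: HQ → M4 → R9 → A4 → B7 → HQ (or its reverse).

Minimum total distance: 76 min.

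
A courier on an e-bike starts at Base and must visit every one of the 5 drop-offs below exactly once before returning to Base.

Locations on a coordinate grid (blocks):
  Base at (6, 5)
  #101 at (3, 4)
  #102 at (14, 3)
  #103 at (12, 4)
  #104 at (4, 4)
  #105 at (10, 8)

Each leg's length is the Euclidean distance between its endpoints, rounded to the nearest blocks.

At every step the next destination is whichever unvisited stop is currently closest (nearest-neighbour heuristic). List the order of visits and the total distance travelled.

Base → [#104:2 / #101:3 / #105:5 / #103:6 / #102:8] → #104 (2)
#104 → [#101:1 / #105:7 / #103:8 / #102:10] → #101 (1)
#101 → [#105:8 / #103:9 / #102:11] → #105 (8)
#105 → [#103:4 / #102:6] → #103 (4)
#103 → [#102:2] → #102 (2)
Return #102→Base: 8.
Total = 2 + 1 + 8 + 4 + 2 + 8 = 25.

Total distance 25 blocks via the nearest-neighbour route Base → #104 → #101 → #105 → #103 → #102 → Base.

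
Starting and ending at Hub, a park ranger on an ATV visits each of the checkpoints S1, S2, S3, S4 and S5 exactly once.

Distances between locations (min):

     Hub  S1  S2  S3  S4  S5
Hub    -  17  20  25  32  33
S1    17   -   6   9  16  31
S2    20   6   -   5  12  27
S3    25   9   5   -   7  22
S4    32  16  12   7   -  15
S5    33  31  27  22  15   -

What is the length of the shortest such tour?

Hub→S1→S2→S3→S4→S5→Hub: 17+6+5+7+15+33 = 83
Hub→S1→S2→S3→S5→S4→Hub: 17+6+5+22+15+32 = 97
Hub→S1→S2→S4→S3→S5→Hub: 17+6+12+7+22+33 = 97
Hub→S1→S2→S4→S5→S3→Hub: 17+6+12+15+22+25 = 97
Hub→S1→S2→S5→S3→S4→Hub: 17+6+27+22+7+32 = 111
Hub→S1→S2→S5→S4→S3→Hub: 17+6+27+15+7+25 = 97
Hub→S1→S3→S2→S4→S5→Hub: 17+9+5+12+15+33 = 91
Hub→S1→S3→S2→S5→S4→Hub: 17+9+5+27+15+32 = 105
Hub→S1→S3→S4→S2→S5→Hub: 17+9+7+12+27+33 = 105
Hub→S1→S3→S4→S5→S2→Hub: 17+9+7+15+27+20 = 95
Hub→S1→S3→S5→S2→S4→Hub: 17+9+22+27+12+32 = 119
Hub→S1→S3→S5→S4→S2→Hub: 17+9+22+15+12+20 = 95
Hub→S1→S4→S2→S3→S5→Hub: 17+16+12+5+22+33 = 105
Hub→S1→S4→S2→S5→S3→Hub: 17+16+12+27+22+25 = 119
… (46 more)
The minimum is 83.
One optimal route: Hub → S1 → S2 → S3 → S4 → S5 → Hub (or its reverse).

83 min — the shortest possible round trip.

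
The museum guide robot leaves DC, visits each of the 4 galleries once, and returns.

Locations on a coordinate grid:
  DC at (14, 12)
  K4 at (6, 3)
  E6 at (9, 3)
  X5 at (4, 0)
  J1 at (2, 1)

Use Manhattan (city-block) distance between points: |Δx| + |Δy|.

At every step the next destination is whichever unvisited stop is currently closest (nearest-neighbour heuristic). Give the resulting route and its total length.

Nearest-neighbour total = 48; route DC → E6 → K4 → X5 → J1 → DC.

At DC the remaining stops are E6 14, K4 17, X5 22, J1 23; go to E6.
At E6 the remaining stops are K4 3, X5 8, J1 9; go to K4.
At K4 the remaining stops are X5 5, J1 6; go to X5.
At X5 the remaining stops are J1 3; go to J1.
Return J1→DC: 23.
Total = 14 + 3 + 5 + 3 + 23 = 48.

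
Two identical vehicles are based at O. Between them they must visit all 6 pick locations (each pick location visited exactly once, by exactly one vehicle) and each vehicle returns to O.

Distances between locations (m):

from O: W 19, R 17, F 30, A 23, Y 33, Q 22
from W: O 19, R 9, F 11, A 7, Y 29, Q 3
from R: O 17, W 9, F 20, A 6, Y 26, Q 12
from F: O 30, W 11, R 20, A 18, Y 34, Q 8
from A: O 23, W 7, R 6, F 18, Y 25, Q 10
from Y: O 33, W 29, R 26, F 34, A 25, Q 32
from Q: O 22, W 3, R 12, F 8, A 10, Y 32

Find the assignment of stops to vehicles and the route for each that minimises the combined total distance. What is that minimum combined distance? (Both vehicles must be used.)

Check every non-empty split of the stops between the two vehicles; for each half take its own optimal tour:
  {W} + {R, F, A, Y, Q}: 38 + 108 = 146
  {R} + {W, F, A, Y, Q}: 34 + 106 = 140
  {W, R} + {F, A, Y, Q}: 45 + 106 = 151
  {F} + {W, R, A, Y, Q}: 60 + 97 = 157
  {W, F} + {R, A, Y, Q}: 60 + 97 = 157
  {R, F} + {W, A, Y, Q}: 67 + 90 = 157
  … (31 splits in total)
  {Y} + {W, R, F, A, Q}: 66 + 71 = 137  ← best
Best: vehicle 1 O → Y → O = 66; vehicle 2 O → W → F → Q → A → R → O = 71; combined 137.

137 m — the smallest possible combined total.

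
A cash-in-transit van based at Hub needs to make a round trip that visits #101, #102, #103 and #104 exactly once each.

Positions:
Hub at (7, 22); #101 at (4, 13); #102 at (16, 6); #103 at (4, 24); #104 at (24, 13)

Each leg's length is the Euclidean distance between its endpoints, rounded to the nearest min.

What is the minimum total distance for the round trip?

59 min — the shortest possible round trip.

With 4 stops there are 4!/2 = 12 distinct round trips (a route and its reverse cost the same).
Hub → #101 → #102 → #103 → #104 → Hub: 9+14+22+23+19 = 87
Hub → #101 → #102 → #104 → #103 → Hub: 9+14+11+23+4 = 61
Hub → #101 → #103 → #102 → #104 → Hub: 9+11+22+11+19 = 72
Hub → #101 → #103 → #104 → #102 → Hub: 9+11+23+11+18 = 72
Hub → #101 → #104 → #102 → #103 → Hub: 9+20+11+22+4 = 66
Hub → #101 → #104 → #103 → #102 → Hub: 9+20+23+22+18 = 92
Hub → #102 → #101 → #103 → #104 → Hub: 18+14+11+23+19 = 85
Hub → #102 → #101 → #104 → #103 → Hub: 18+14+20+23+4 = 79
Hub → #102 → #103 → #101 → #104 → Hub: 18+22+11+20+19 = 90
Hub → #102 → #104 → #101 → #103 → Hub: 18+11+20+11+4 = 64
Hub → #103 → #101 → #102 → #104 → Hub: 4+11+14+11+19 = 59
Hub → #103 → #102 → #101 → #104 → Hub: 4+22+14+20+19 = 79
The minimum is 59.
One optimal route: Hub → #103 → #101 → #102 → #104 → Hub (or its reverse).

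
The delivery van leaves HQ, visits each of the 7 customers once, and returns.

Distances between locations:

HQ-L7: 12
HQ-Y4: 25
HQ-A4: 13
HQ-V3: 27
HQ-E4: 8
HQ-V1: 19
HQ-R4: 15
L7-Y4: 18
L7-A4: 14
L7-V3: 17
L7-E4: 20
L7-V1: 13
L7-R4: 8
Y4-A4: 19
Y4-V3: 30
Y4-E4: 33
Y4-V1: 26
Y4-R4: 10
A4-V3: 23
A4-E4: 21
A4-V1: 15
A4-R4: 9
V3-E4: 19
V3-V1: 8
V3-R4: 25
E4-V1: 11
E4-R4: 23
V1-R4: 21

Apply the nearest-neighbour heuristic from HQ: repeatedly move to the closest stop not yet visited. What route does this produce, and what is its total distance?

HQ → [E4:8 / L7:12 / A4:13 / R4:15 / V1:19 / Y4:25 / V3:27] → E4 (8)
E4 → [V1:11 / V3:19 / L7:20 / A4:21 / R4:23 / Y4:33] → V1 (11)
V1 → [V3:8 / L7:13 / A4:15 / R4:21 / Y4:26] → V3 (8)
V3 → [L7:17 / A4:23 / R4:25 / Y4:30] → L7 (17)
L7 → [R4:8 / A4:14 / Y4:18] → R4 (8)
R4 → [A4:9 / Y4:10] → A4 (9)
A4 → [Y4:19] → Y4 (19)
Return Y4→HQ: 25.
Total = 8 + 11 + 8 + 17 + 8 + 9 + 19 + 25 = 105.

Nearest-neighbour total = 105; route HQ → E4 → V1 → V3 → L7 → R4 → A4 → Y4 → HQ.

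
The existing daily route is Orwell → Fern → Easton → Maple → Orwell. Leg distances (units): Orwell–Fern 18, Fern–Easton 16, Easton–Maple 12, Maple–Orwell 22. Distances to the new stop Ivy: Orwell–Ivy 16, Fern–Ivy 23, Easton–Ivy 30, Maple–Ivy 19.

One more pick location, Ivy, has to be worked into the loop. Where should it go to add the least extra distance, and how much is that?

+13 — insert Ivy between Maple and Orwell.

Insertion cost between consecutive stops i–j is d(i,Ivy) + d(Ivy,j) − d(i,j):
  between Orwell and Fern: 16 + 23 − 18 = 21
  between Fern and Easton: 23 + 30 − 16 = 37
  between Easton and Maple: 30 + 19 − 12 = 37
  between Maple and Orwell: 19 + 16 − 22 = 13
Cheapest insertion is between Maple and Orwell, adding 13.
New total = 68 + 13 = 81.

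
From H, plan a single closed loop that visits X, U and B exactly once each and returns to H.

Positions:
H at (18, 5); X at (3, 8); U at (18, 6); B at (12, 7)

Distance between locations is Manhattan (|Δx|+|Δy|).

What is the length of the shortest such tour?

H → X → U → B → H: 18+17+7+8 = 50
H → X → B → U → H: 18+10+7+1 = 36
H → U → X → B → H: 1+17+10+8 = 36
The minimum is 36.
One optimal route: H → X → B → U → H (or its reverse).

Shortest round trip = 36.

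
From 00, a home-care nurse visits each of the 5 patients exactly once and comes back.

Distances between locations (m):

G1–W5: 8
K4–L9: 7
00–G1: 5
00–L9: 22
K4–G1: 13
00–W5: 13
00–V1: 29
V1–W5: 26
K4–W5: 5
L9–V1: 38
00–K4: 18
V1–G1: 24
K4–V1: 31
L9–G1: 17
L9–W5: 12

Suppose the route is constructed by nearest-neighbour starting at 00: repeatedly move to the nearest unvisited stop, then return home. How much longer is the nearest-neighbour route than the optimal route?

From 00: G1=5, W5=13, K4=18, L9=22, V1=29 → choose G1 (5).
From G1: W5=8, K4=13, L9=17, V1=24 → choose W5 (8).
From W5: K4=5, L9=12, V1=26 → choose K4 (5).
From K4: L9=7, V1=31 → choose L9 (7).
From L9: V1=38 → choose V1 (38).
NN route 00 → G1 → W5 → K4 → L9 → V1 → 00 costs 92.
Optimal: 00 → L9 → K4 → W5 → V1 → G1 → 00 costs 89 (by enumerating all 60 distinct tours).
Excess = 92 − 89 = 3.

Excess over optimum: 3 m.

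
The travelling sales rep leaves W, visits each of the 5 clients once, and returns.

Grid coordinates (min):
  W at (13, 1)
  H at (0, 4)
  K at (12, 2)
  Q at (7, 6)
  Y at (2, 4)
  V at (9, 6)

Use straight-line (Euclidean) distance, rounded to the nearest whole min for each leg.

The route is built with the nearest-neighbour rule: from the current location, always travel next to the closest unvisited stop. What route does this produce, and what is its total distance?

Total distance 28 min via the nearest-neighbour route W → K → V → Q → Y → H → W.

At W the remaining stops are K 1, V 6, Q 8, Y 11, H 13; go to K.
At K the remaining stops are V 5, Q 6, Y 10, H 12; go to V.
At V the remaining stops are Q 2, Y 7, H 9; go to Q.
At Q the remaining stops are Y 5, H 7; go to Y.
At Y the remaining stops are H 2; go to H.
Return H→W: 13.
Total = 1 + 5 + 2 + 5 + 2 + 13 = 28.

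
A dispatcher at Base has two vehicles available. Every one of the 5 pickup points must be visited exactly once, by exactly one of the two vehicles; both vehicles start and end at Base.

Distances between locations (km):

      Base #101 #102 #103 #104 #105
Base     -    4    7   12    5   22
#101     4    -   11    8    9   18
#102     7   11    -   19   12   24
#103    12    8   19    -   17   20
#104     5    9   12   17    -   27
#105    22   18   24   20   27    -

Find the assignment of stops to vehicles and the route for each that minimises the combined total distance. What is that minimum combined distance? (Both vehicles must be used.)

Try each way of splitting the stops between the two vehicles (each non-empty) and, for each split, find the best tour for each vehicle:
  {#101} + {#102, #103, #104, #105}: 8 + 73 = 81
  {#102} + {#101, #103, #104, #105}: 14 + 64 = 78
  {#101, #102} + {#103, #104, #105}: 22 + 64 = 86
  {#103} + {#101, #102, #104, #105}: 24 + 63 = 87
  {#101, #103} + {#102, #104, #105}: 24 + 63 = 87
  {#102, #103} + {#101, #104, #105}: 38 + 54 = 92
  … (15 splits in total)
  {#104} + {#101, #102, #103, #105}: 10 + 63 = 73  ← best
Best: vehicle 1 Base → #104 → Base = 10; vehicle 2 Base → #101 → #103 → #105 → #102 → Base = 63; combined 73.

Minimum combined distance: 73 km.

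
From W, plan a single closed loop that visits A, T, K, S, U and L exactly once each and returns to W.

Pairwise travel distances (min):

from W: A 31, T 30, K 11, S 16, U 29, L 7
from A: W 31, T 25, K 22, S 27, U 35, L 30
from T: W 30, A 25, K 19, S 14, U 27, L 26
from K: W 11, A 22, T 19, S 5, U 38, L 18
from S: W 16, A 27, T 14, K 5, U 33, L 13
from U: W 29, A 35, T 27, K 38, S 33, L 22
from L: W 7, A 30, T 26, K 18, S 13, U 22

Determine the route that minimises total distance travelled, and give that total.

119 min — the shortest possible round trip.

With 6 stops there are 6!/2 = 360 distinct round trips (a route and its reverse cost the same).
W - A - T - K - S - U - L - W: 31+25+19+5+33+22+7 = 142
W - A - T - K - S - L - U - W: 31+25+19+5+13+22+29 = 144
W - A - T - K - U - S - L - W: 31+25+19+38+33+13+7 = 166
W - A - T - K - U - L - S - W: 31+25+19+38+22+13+16 = 164
W - A - T - K - L - S - U - W: 31+25+19+18+13+33+29 = 168
W - A - T - K - L - U - S - W: 31+25+19+18+22+33+16 = 164
W - A - T - S - K - U - L - W: 31+25+14+5+38+22+7 = 142
W - A - T - S - K - L - U - W: 31+25+14+5+18+22+29 = 144
… (352 more)
W - K - S - T - A - U - L - W: 11+5+14+25+35+22+7 = 119  ← best
The minimum is 119.
One optimal route: W → K → S → T → A → U → L → W (or its reverse).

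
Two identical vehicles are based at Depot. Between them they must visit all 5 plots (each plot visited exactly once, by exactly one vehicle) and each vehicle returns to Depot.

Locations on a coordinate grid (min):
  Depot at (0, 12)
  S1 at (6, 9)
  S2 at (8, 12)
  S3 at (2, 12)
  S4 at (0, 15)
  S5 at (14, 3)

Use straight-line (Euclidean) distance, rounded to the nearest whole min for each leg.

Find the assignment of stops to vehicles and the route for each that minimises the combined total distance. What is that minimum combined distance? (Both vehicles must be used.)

Minimum combined distance: 42 min.

There are 2^4 − 1 = 15 ways to divide the 5 stops into two non-empty groups. For each, the best each vehicle can do is its own shortest tour through its group:
  {S1} + {S2, S3, S4, S5}: 14 + 40 = 54
  {S2} + {S1, S3, S4, S5}: 16 + 38 = 54
  {S1, S2} + {S3, S4, S5}: 19 + 38 = 57
  {S3} + {S1, S2, S4, S5}: 4 + 40 = 44
  {S1, S3} + {S2, S4, S5}: 14 + 40 = 54
  {S2, S3} + {S1, S4, S5}: 16 + 38 = 54
  … (15 splits in total)
  {S4} + {S1, S2, S3, S5}: 6 + 36 = 42  ← best
Best: vehicle 1 Depot → S4 → Depot = 6; vehicle 2 Depot → S1 → S5 → S2 → S3 → Depot = 36; combined 42.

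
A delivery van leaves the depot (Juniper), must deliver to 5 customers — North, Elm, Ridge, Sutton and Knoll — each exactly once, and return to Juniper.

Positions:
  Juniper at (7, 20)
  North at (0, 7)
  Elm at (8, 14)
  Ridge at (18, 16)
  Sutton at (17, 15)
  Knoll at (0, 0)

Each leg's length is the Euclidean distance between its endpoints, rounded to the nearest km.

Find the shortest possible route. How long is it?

Juniper→North→Elm→Ridge→Sutton→Knoll→Juniper: 15+11+10+1+23+21 = 81
Juniper→North→Elm→Ridge→Knoll→Sutton→Juniper: 15+11+10+24+23+11 = 94
Juniper→North→Elm→Sutton→Ridge→Knoll→Juniper: 15+11+9+1+24+21 = 81
Juniper→North→Elm→Sutton→Knoll→Ridge→Juniper: 15+11+9+23+24+12 = 94
Juniper→North→Elm→Knoll→Ridge→Sutton→Juniper: 15+11+16+24+1+11 = 78
Juniper→North→Elm→Knoll→Sutton→Ridge→Juniper: 15+11+16+23+1+12 = 78
Juniper→North→Ridge→Elm→Sutton→Knoll→Juniper: 15+20+10+9+23+21 = 98
Juniper→North→Ridge→Elm→Knoll→Sutton→Juniper: 15+20+10+16+23+11 = 95
Juniper→North→Ridge→Sutton→Elm→Knoll→Juniper: 15+20+1+9+16+21 = 82
Juniper→North→Ridge→Sutton→Knoll→Elm→Juniper: 15+20+1+23+16+6 = 81
Juniper→North→Ridge→Knoll→Elm→Sutton→Juniper: 15+20+24+16+9+11 = 95
Juniper→North→Ridge→Knoll→Sutton→Elm→Juniper: 15+20+24+23+9+6 = 97
Juniper→North→Sutton→Elm→Ridge→Knoll→Juniper: 15+19+9+10+24+21 = 98
Juniper→North→Sutton→Elm→Knoll→Ridge→Juniper: 15+19+9+16+24+12 = 95
… (46 more)
Juniper→North→Knoll→Elm→Ridge→Sutton→Juniper: 15+7+16+10+1+11 = 60  ← best
The minimum is 60.
One optimal route: Juniper → North → Knoll → Elm → Ridge → Sutton → Juniper (or its reverse).

Minimum total distance: 60 km.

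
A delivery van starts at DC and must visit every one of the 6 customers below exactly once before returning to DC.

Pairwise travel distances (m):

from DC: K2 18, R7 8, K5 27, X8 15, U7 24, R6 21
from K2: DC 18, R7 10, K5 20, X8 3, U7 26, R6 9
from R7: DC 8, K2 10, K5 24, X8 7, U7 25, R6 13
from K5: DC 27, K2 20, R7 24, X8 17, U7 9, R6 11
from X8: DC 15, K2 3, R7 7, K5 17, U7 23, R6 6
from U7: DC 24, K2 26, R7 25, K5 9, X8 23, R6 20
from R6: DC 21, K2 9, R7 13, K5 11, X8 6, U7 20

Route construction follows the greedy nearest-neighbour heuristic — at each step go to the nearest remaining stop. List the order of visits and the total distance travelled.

Total distance 71 m via the nearest-neighbour route DC → R7 → X8 → K2 → R6 → K5 → U7 → DC.

From DC: distances to unvisited — R7=8, X8=15, K2=18, R6=21, U7=24, K5=27. Nearest is R7 (8).
From R7: distances to unvisited — X8=7, K2=10, R6=13, K5=24, U7=25. Nearest is X8 (7).
From X8: distances to unvisited — K2=3, R6=6, K5=17, U7=23. Nearest is K2 (3).
From K2: distances to unvisited — R6=9, K5=20, U7=26. Nearest is R6 (9).
From R6: distances to unvisited — K5=11, U7=20. Nearest is K5 (11).
From K5: distances to unvisited — U7=9. Nearest is U7 (9).
Return U7→DC: 24.
Total = 8 + 7 + 3 + 9 + 11 + 9 + 24 = 71.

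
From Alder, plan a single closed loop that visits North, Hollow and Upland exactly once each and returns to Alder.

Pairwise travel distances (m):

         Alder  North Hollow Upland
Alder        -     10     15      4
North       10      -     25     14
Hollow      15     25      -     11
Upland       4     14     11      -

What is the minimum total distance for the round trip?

Alder→North→Hollow→Upland→Alder: 10+25+11+4 = 50
Alder→North→Upland→Hollow→Alder: 10+14+11+15 = 50
Alder→Hollow→North→Upland→Alder: 15+25+14+4 = 58
The minimum is 50.
One optimal route: Alder → North → Hollow → Upland → Alder (or its reverse).

Minimum total distance: 50 m.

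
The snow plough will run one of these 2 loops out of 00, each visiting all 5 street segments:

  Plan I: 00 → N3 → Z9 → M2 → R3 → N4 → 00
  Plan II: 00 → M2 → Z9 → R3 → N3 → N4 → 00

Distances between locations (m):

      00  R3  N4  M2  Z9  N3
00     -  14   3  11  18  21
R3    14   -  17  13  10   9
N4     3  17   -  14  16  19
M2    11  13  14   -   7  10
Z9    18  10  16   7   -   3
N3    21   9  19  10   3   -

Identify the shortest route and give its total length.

Plan I: 21 + 3 + 7 + 13 + 17 + 3 = 64
Plan II: 11 + 7 + 10 + 9 + 19 + 3 = 59

Shortest is Plan II, total 59 m.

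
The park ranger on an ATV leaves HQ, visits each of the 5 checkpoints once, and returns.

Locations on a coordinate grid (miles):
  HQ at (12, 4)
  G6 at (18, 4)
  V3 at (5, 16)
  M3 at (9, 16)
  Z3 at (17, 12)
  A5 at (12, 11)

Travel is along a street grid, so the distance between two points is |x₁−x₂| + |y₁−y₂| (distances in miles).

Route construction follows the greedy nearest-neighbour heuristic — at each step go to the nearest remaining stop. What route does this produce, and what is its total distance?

HQ → [G6:6 / A5:7 / Z3:13 / M3:15 / V3:19] → G6 (6)
G6 → [Z3:9 / A5:13 / M3:21 / V3:25] → Z3 (9)
Z3 → [A5:6 / M3:12 / V3:16] → A5 (6)
A5 → [M3:8 / V3:12] → M3 (8)
M3 → [V3:4] → V3 (4)
Return V3→HQ: 19.
Total = 6 + 9 + 6 + 8 + 4 + 19 = 52.

Nearest-neighbour total = 52 miles; route HQ → G6 → Z3 → A5 → M3 → V3 → HQ.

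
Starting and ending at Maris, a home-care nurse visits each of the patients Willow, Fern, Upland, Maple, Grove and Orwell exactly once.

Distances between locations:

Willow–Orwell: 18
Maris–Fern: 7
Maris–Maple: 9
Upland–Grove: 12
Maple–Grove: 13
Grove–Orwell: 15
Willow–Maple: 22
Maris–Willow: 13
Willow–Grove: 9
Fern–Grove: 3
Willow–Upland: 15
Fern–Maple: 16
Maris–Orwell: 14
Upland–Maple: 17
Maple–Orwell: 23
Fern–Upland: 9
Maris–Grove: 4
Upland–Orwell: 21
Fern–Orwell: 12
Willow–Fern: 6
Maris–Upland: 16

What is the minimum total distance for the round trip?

Shortest round trip = 78.

Maris-Willow-Fern-Upland-Maple-Grove-Orwell-Maris: 13+6+9+17+13+15+14 = 87
Maris-Willow-Fern-Upland-Maple-Orwell-Grove-Maris: 13+6+9+17+23+15+4 = 87
Maris-Willow-Fern-Upland-Grove-Maple-Orwell-Maris: 13+6+9+12+13+23+14 = 90
Maris-Willow-Fern-Upland-Grove-Orwell-Maple-Maris: 13+6+9+12+15+23+9 = 87
Maris-Willow-Fern-Upland-Orwell-Maple-Grove-Maris: 13+6+9+21+23+13+4 = 89
Maris-Willow-Fern-Upland-Orwell-Grove-Maple-Maris: 13+6+9+21+15+13+9 = 86
Maris-Willow-Fern-Maple-Upland-Grove-Orwell-Maris: 13+6+16+17+12+15+14 = 93
Maris-Willow-Fern-Maple-Upland-Orwell-Grove-Maris: 13+6+16+17+21+15+4 = 92
… (352 more)
Maris-Maple-Upland-Willow-Fern-Orwell-Grove-Maris: 9+17+15+6+12+15+4 = 78  ← best
The minimum is 78.
One optimal route: Maris → Maple → Upland → Willow → Fern → Orwell → Grove → Maris (or its reverse).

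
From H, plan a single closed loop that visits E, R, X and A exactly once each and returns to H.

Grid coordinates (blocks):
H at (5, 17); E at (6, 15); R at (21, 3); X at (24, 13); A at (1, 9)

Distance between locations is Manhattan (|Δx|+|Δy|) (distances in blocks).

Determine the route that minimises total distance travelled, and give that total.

H - E - R - X - A - H: 3+27+13+27+12 = 82
H - E - R - A - X - H: 3+27+26+27+23 = 106
H - E - X - R - A - H: 3+20+13+26+12 = 74
H - E - X - A - R - H: 3+20+27+26+30 = 106
H - E - A - R - X - H: 3+11+26+13+23 = 76
H - E - A - X - R - H: 3+11+27+13+30 = 84
H - R - E - X - A - H: 30+27+20+27+12 = 116
H - R - E - A - X - H: 30+27+11+27+23 = 118
H - R - X - E - A - H: 30+13+20+11+12 = 86
H - R - A - E - X - H: 30+26+11+20+23 = 110
H - X - E - R - A - H: 23+20+27+26+12 = 108
H - X - R - E - A - H: 23+13+27+11+12 = 86
The minimum is 74.
One optimal route: H → E → X → R → A → H (or its reverse).

Minimum total distance: 74 blocks.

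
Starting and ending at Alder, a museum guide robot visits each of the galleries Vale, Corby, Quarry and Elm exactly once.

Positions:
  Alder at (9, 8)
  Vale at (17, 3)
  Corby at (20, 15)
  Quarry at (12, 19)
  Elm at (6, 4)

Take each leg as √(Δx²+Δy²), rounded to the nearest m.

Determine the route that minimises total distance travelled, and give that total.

48 m — the shortest possible round trip.

With 4 stops there are 4!/2 = 12 distinct round trips (a route and its reverse cost the same).
Alder-Vale-Corby-Quarry-Elm-Alder: 9+12+9+16+5 = 51
Alder-Vale-Corby-Elm-Quarry-Alder: 9+12+18+16+11 = 66
Alder-Vale-Quarry-Corby-Elm-Alder: 9+17+9+18+5 = 58
Alder-Vale-Quarry-Elm-Corby-Alder: 9+17+16+18+13 = 73
Alder-Vale-Elm-Corby-Quarry-Alder: 9+11+18+9+11 = 58
Alder-Vale-Elm-Quarry-Corby-Alder: 9+11+16+9+13 = 58
Alder-Corby-Vale-Quarry-Elm-Alder: 13+12+17+16+5 = 63
Alder-Corby-Vale-Elm-Quarry-Alder: 13+12+11+16+11 = 63
Alder-Corby-Quarry-Vale-Elm-Alder: 13+9+17+11+5 = 55
Alder-Corby-Elm-Vale-Quarry-Alder: 13+18+11+17+11 = 70
Alder-Quarry-Vale-Corby-Elm-Alder: 11+17+12+18+5 = 63
Alder-Quarry-Corby-Vale-Elm-Alder: 11+9+12+11+5 = 48
The minimum is 48.
One optimal route: Alder → Quarry → Corby → Vale → Elm → Alder (or its reverse).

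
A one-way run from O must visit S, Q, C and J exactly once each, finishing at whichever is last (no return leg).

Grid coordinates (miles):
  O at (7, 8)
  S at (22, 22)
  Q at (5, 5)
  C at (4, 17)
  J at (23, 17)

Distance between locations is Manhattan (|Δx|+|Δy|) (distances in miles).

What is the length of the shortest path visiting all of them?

Shortest open route: 43 miles.

There are 4! = 24 possible orderings.
O → S → Q → C → J: 29+34+13+19 = 95
O → S → Q → J → C: 29+34+30+19 = 112
O → S → C → Q → J: 29+23+13+30 = 95
O → S → C → J → Q: 29+23+19+30 = 101
O → S → J → Q → C: 29+6+30+13 = 78
O → S → J → C → Q: 29+6+19+13 = 67
O → Q → S → C → J: 5+34+23+19 = 81
O → Q → S → J → C: 5+34+6+19 = 64
O → Q → C → S → J: 5+13+23+6 = 47
O → Q → C → J → S: 5+13+19+6 = 43
O → Q → J → S → C: 5+30+6+23 = 64
O → Q → J → C → S: 5+30+19+23 = 77
O → C → S → Q → J: 12+23+34+30 = 99
O → C → S → J → Q: 12+23+6+30 = 71
… (10 more)
The minimum is 43.
One shortest path: O → Q → C → J → S.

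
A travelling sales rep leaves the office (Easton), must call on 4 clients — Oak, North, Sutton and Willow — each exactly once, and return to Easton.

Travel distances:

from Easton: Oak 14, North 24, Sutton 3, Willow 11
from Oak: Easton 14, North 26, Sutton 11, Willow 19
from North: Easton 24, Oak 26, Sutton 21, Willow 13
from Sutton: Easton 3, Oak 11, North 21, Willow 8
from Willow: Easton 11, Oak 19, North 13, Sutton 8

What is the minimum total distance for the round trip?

With 4 stops there are 4!/2 = 12 distinct round trips (a route and its reverse cost the same).
Easton → Oak → North → Sutton → Willow → Easton: 14+26+21+8+11 = 80
Easton → Oak → North → Willow → Sutton → Easton: 14+26+13+8+3 = 64
Easton → Oak → Sutton → North → Willow → Easton: 14+11+21+13+11 = 70
Easton → Oak → Sutton → Willow → North → Easton: 14+11+8+13+24 = 70
Easton → Oak → Willow → North → Sutton → Easton: 14+19+13+21+3 = 70
Easton → Oak → Willow → Sutton → North → Easton: 14+19+8+21+24 = 86
Easton → North → Oak → Sutton → Willow → Easton: 24+26+11+8+11 = 80
Easton → North → Oak → Willow → Sutton → Easton: 24+26+19+8+3 = 80
Easton → North → Sutton → Oak → Willow → Easton: 24+21+11+19+11 = 86
Easton → North → Willow → Oak → Sutton → Easton: 24+13+19+11+3 = 70
Easton → Sutton → Oak → North → Willow → Easton: 3+11+26+13+11 = 64
Easton → Sutton → North → Oak → Willow → Easton: 3+21+26+19+11 = 80
The minimum is 64.
One optimal route: Easton → Oak → North → Willow → Sutton → Easton (or its reverse).

64 — the shortest possible round trip.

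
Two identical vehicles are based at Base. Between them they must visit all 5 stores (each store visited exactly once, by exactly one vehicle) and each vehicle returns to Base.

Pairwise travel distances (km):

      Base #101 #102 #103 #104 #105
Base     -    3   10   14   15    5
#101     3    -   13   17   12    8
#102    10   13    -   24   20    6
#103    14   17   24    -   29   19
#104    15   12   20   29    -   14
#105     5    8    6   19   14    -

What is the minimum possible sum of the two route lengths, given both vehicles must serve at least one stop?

Check every non-empty split of the stops between the two vehicles; for each half take its own optimal tour:
  {#101} + {#102, #103, #104, #105}: 6 + 73 = 79
  {#102} + {#101, #103, #104, #105}: 20 + 62 = 82
  {#101, #102} + {#103, #104, #105}: 26 + 62 = 88
  {#103} + {#101, #102, #104, #105}: 28 + 45 = 73
  {#101, #103} + {#102, #104, #105}: 34 + 45 = 79
  {#102, #103} + {#101, #104, #105}: 48 + 34 = 82
  … (15 splits in total)
Best: vehicle 1 Base → #103 → Base = 28; vehicle 2 Base → #101 → #104 → #105 → #102 → Base = 45; combined 73.

Minimum combined distance: 73 km.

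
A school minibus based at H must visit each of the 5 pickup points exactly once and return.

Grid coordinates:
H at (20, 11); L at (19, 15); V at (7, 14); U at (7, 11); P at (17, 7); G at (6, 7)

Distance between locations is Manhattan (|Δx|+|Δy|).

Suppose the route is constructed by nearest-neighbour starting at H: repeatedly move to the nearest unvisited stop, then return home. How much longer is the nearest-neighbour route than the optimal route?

From H: L=5, P=7, U=13, V=16, G=18 → choose L (5).
From L: P=10, V=13, U=16, G=21 → choose P (10).
From P: G=11, U=14, V=17 → choose G (11).
From G: U=5, V=8 → choose U (5).
From U: V=3 → choose V (3).
NN route H → L → P → G → U → V → H costs 50.
Optimal: H → L → V → U → G → P → H costs 44 (by enumerating all 60 distinct tours).
Excess = 50 − 44 = 6.

6 longer than the optimal tour.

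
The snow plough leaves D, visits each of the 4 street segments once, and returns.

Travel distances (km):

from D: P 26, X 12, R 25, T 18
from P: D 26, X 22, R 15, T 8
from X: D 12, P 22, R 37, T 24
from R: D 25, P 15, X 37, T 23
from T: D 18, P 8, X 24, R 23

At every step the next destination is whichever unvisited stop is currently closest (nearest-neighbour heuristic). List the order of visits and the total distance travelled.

At D the remaining stops are X 12, T 18, R 25, P 26; go to X.
At X the remaining stops are P 22, T 24, R 37; go to P.
At P the remaining stops are T 8, R 15; go to T.
At T the remaining stops are R 23; go to R.
Return R→D: 25.
Total = 12 + 22 + 8 + 23 + 25 = 90.

90 km along D → X → P → T → R → D.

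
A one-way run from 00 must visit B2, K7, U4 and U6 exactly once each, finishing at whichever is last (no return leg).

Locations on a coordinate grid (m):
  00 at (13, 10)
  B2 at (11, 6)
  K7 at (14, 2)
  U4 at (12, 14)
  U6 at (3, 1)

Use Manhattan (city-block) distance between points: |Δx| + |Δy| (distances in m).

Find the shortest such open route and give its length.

33 m — the minimum one-way total.

There are 4! = 24 possible orderings.
00 → B2 → K7 → U4 → U6: 6+7+14+22 = 49
00 → B2 → K7 → U6 → U4: 6+7+12+22 = 47
00 → B2 → U4 → K7 → U6: 6+9+14+12 = 41
00 → B2 → U4 → U6 → K7: 6+9+22+12 = 49
00 → B2 → U6 → K7 → U4: 6+13+12+14 = 45
00 → B2 → U6 → U4 → K7: 6+13+22+14 = 55
00 → K7 → B2 → U4 → U6: 9+7+9+22 = 47
00 → K7 → B2 → U6 → U4: 9+7+13+22 = 51
00 → K7 → U4 → B2 → U6: 9+14+9+13 = 45
00 → K7 → U4 → U6 → B2: 9+14+22+13 = 58
00 → K7 → U6 → B2 → U4: 9+12+13+9 = 43
00 → K7 → U6 → U4 → B2: 9+12+22+9 = 52
00 → U4 → B2 → K7 → U6: 5+9+7+12 = 33
00 → U4 → B2 → U6 → K7: 5+9+13+12 = 39
… (10 more)
The minimum is 33.
One shortest path: 00 → U4 → B2 → K7 → U6.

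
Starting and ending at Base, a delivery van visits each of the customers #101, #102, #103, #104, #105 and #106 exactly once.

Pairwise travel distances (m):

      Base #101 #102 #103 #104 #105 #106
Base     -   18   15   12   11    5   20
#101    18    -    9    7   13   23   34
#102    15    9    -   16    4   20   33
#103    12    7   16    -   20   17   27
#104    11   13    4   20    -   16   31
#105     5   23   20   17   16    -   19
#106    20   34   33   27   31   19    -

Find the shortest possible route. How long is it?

Shortest round trip = 82 m.

With 6 stops there are 6!/2 = 360 distinct round trips (a route and its reverse cost the same).
Base→#101→#102→#103→#104→#105→#106→Base: 18+9+16+20+16+19+20 = 118
Base→#101→#102→#103→#104→#106→#105→Base: 18+9+16+20+31+19+5 = 118
Base→#101→#102→#103→#105→#104→#106→Base: 18+9+16+17+16+31+20 = 127
Base→#101→#102→#103→#105→#106→#104→Base: 18+9+16+17+19+31+11 = 121
Base→#101→#102→#103→#106→#104→#105→Base: 18+9+16+27+31+16+5 = 122
Base→#101→#102→#103→#106→#105→#104→Base: 18+9+16+27+19+16+11 = 116
Base→#101→#102→#104→#103→#105→#106→Base: 18+9+4+20+17+19+20 = 107
Base→#101→#102→#104→#103→#106→#105→Base: 18+9+4+20+27+19+5 = 102
… (352 more)
Base→#104→#102→#101→#103→#106→#105→Base: 11+4+9+7+27+19+5 = 82  ← best
The minimum is 82.
One optimal route: Base → #104 → #102 → #101 → #103 → #106 → #105 → Base (or its reverse).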